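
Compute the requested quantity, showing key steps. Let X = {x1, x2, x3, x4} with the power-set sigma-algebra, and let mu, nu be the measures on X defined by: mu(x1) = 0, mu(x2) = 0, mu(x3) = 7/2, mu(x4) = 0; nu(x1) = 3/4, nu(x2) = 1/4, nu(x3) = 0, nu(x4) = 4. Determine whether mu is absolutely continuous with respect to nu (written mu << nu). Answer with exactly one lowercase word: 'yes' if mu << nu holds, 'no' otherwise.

mu << nu means: every nu-null measurable set is also mu-null; equivalently, for every atom x, if nu({x}) = 0 then mu({x}) = 0.
Checking each atom:
  x1: nu = 3/4 > 0 -> no constraint.
  x2: nu = 1/4 > 0 -> no constraint.
  x3: nu = 0, mu = 7/2 > 0 -> violates mu << nu.
  x4: nu = 4 > 0 -> no constraint.
The atom(s) x3 violate the condition (nu = 0 but mu > 0). Therefore mu is NOT absolutely continuous w.r.t. nu.

no


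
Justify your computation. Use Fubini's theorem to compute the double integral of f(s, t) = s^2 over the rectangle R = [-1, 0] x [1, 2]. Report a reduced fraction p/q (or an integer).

f(s, t) is a tensor product of a function of s and a function of t, and both factors are bounded continuous (hence Lebesgue integrable) on the rectangle, so Fubini's theorem applies:
  integral_R f d(m x m) = (integral_a1^b1 s^2 ds) * (integral_a2^b2 1 dt).
Inner integral in s: integral_{-1}^{0} s^2 ds = (0^3 - (-1)^3)/3
  = 1/3.
Inner integral in t: integral_{1}^{2} 1 dt = (2^1 - 1^1)/1
  = 1.
Product: (1/3) * (1) = 1/3.

1/3


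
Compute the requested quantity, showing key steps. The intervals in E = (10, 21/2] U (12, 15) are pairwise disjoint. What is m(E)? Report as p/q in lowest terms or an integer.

For pairwise disjoint intervals, m(union_i I_i) = sum_i m(I_i),
and m is invariant under swapping open/closed endpoints (single points have measure 0).
So m(E) = sum_i (b_i - a_i).
  I_1 has length 21/2 - 10 = 1/2.
  I_2 has length 15 - 12 = 3.
Summing:
  m(E) = 1/2 + 3 = 7/2.

7/2


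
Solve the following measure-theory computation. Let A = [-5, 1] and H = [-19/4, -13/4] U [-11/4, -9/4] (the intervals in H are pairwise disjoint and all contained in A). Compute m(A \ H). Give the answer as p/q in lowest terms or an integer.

The ambient interval has length m(A) = 1 - (-5) = 6.
Since the holes are disjoint and sit inside A, by finite additivity
  m(H) = sum_i (b_i - a_i), and m(A \ H) = m(A) - m(H).
Computing the hole measures:
  m(H_1) = -13/4 - (-19/4) = 3/2.
  m(H_2) = -9/4 - (-11/4) = 1/2.
Summed: m(H) = 3/2 + 1/2 = 2.
So m(A \ H) = 6 - 2 = 4.

4


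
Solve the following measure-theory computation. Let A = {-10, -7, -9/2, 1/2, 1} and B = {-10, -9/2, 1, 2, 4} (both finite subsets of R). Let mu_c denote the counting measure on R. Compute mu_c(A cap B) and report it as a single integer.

Counting measure on a finite set equals cardinality. mu_c(A cap B) = |A cap B| (elements appearing in both).
Enumerating the elements of A that also lie in B gives 3 element(s).
So mu_c(A cap B) = 3.

3


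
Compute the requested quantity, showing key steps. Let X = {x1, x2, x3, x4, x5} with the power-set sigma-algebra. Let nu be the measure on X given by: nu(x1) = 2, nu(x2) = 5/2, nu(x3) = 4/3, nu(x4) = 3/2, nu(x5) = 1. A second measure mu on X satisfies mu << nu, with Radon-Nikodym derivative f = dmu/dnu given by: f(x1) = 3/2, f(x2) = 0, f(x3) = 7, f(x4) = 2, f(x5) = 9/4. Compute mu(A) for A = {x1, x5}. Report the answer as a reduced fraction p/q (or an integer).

By the defining property of the Radon-Nikodym derivative, for every measurable set A,
  mu(A) = integral_A f dnu.
Since nu is a discrete measure concentrated on the atoms of X, the integral over A reduces to the sum
  mu(A) = sum_{x in A} f(x) * nu({x}).
Computing each term:
  x1: f(x1) * nu(x1) = 3/2 * 2 = 3.
  x5: f(x5) * nu(x5) = 9/4 * 1 = 9/4.
Summing: mu(A) = 3 + 9/4 = 21/4.

21/4


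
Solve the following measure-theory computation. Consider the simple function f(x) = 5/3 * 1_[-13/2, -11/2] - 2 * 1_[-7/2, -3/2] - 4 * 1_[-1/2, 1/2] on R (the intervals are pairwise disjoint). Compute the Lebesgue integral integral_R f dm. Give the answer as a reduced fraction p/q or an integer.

For a simple function f = sum_i c_i * 1_{A_i} with disjoint A_i,
  integral f dm = sum_i c_i * m(A_i).
Lengths of the A_i:
  m(A_1) = -11/2 - (-13/2) = 1.
  m(A_2) = -3/2 - (-7/2) = 2.
  m(A_3) = 1/2 - (-1/2) = 1.
Contributions c_i * m(A_i):
  (5/3) * (1) = 5/3.
  (-2) * (2) = -4.
  (-4) * (1) = -4.
Total: 5/3 - 4 - 4 = -19/3.

-19/3


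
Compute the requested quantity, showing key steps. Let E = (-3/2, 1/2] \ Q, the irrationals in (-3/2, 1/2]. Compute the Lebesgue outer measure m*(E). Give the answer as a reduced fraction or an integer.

The interval I = (-3/2, 1/2] has m(I) = 1/2 - (-3/2) = 2 (endpoints are measure-zero, so open/closed/half-open agree). Write I = (I cap Q) u (I \ Q). The rationals in I are countable, so m*(I cap Q) = 0 (cover each rational by intervals whose total length is arbitrarily small). By countable subadditivity m*(I) <= m*(I cap Q) + m*(I \ Q), hence m*(I \ Q) >= m(I) = 2. The reverse inequality m*(I \ Q) <= m*(I) = 2 is trivial since (I \ Q) is a subset of I. Therefore m*(I \ Q) = 2.

2


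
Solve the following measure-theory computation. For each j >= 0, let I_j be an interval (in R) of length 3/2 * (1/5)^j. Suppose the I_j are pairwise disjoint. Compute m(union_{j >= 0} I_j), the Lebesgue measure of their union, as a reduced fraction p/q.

By countable additivity of the Lebesgue measure on pairwise disjoint measurable sets,
  m(union_{j >= 0} I_j) = sum_{j >= 0} m(I_j) = sum_{j >= 0} a * r^j,
  with a = 3/2 and r = 1/5.
Since 0 < r = 1/5 < 1, the geometric series converges:
  sum_{j >= 0} a * r^j = a / (1 - r).
  = 3/2 / (1 - 1/5)
  = 3/2 / (4/5)
  = 15/8.

15/8


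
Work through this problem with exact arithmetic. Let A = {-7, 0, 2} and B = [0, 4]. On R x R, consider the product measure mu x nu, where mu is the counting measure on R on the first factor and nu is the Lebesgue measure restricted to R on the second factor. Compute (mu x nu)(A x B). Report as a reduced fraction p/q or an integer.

For a measurable rectangle A x B, the product measure satisfies
  (mu x nu)(A x B) = mu(A) * nu(B).
  mu(A) = 3.
  nu(B) = 4.
  (mu x nu)(A x B) = 3 * 4 = 12.

12


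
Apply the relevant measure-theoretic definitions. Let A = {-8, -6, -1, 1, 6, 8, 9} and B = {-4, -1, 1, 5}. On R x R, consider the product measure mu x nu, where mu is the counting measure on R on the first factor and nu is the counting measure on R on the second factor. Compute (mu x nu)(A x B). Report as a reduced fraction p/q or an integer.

For a measurable rectangle A x B, the product measure satisfies
  (mu x nu)(A x B) = mu(A) * nu(B).
  mu(A) = 7.
  nu(B) = 4.
  (mu x nu)(A x B) = 7 * 4 = 28.

28


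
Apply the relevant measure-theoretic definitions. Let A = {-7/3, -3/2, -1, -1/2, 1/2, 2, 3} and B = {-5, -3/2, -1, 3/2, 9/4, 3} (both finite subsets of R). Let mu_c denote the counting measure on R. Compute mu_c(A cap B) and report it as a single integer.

Counting measure on a finite set equals cardinality. mu_c(A cap B) = |A cap B| (elements appearing in both).
Enumerating the elements of A that also lie in B gives 3 element(s).
So mu_c(A cap B) = 3.

3


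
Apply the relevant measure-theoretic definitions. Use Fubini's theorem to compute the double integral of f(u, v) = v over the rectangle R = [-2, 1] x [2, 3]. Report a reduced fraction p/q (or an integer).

f(u, v) is a tensor product of a function of u and a function of v, and both factors are bounded continuous (hence Lebesgue integrable) on the rectangle, so Fubini's theorem applies:
  integral_R f d(m x m) = (integral_a1^b1 1 du) * (integral_a2^b2 v dv).
Inner integral in u: integral_{-2}^{1} 1 du = (1^1 - (-2)^1)/1
  = 3.
Inner integral in v: integral_{2}^{3} v dv = (3^2 - 2^2)/2
  = 5/2.
Product: (3) * (5/2) = 15/2.

15/2


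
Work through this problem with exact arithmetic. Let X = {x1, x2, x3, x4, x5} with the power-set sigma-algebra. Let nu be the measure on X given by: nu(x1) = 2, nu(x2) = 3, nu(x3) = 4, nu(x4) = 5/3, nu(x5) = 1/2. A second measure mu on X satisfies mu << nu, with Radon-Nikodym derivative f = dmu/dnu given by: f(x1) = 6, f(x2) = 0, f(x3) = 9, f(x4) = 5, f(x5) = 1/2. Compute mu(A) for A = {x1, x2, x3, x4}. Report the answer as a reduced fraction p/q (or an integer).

By the defining property of the Radon-Nikodym derivative, for every measurable set A,
  mu(A) = integral_A f dnu.
Since nu is a discrete measure concentrated on the atoms of X, the integral over A reduces to the sum
  mu(A) = sum_{x in A} f(x) * nu({x}).
Computing each term:
  x1: f(x1) * nu(x1) = 6 * 2 = 12.
  x2: f(x2) * nu(x2) = 0 * 3 = 0.
  x3: f(x3) * nu(x3) = 9 * 4 = 36.
  x4: f(x4) * nu(x4) = 5 * 5/3 = 25/3.
Summing: mu(A) = 12 + 0 + 36 + 25/3 = 169/3.

169/3


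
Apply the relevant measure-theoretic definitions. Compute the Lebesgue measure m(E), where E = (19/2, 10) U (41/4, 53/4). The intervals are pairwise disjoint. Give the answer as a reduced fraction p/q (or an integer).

For pairwise disjoint intervals, m(union_i I_i) = sum_i m(I_i),
and m is invariant under swapping open/closed endpoints (single points have measure 0).
So m(E) = sum_i (b_i - a_i).
  I_1 has length 10 - 19/2 = 1/2.
  I_2 has length 53/4 - 41/4 = 3.
Summing:
  m(E) = 1/2 + 3 = 7/2.

7/2


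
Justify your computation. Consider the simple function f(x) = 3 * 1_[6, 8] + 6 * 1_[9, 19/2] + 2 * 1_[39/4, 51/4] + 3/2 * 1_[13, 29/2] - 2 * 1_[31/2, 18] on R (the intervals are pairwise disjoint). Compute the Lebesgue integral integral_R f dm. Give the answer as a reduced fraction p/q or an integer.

For a simple function f = sum_i c_i * 1_{A_i} with disjoint A_i,
  integral f dm = sum_i c_i * m(A_i).
Lengths of the A_i:
  m(A_1) = 8 - 6 = 2.
  m(A_2) = 19/2 - 9 = 1/2.
  m(A_3) = 51/4 - 39/4 = 3.
  m(A_4) = 29/2 - 13 = 3/2.
  m(A_5) = 18 - 31/2 = 5/2.
Contributions c_i * m(A_i):
  (3) * (2) = 6.
  (6) * (1/2) = 3.
  (2) * (3) = 6.
  (3/2) * (3/2) = 9/4.
  (-2) * (5/2) = -5.
Total: 6 + 3 + 6 + 9/4 - 5 = 49/4.

49/4


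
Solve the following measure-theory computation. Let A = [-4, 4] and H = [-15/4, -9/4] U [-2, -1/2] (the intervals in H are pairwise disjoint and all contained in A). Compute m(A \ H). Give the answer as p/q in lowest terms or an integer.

The ambient interval has length m(A) = 4 - (-4) = 8.
Since the holes are disjoint and sit inside A, by finite additivity
  m(H) = sum_i (b_i - a_i), and m(A \ H) = m(A) - m(H).
Computing the hole measures:
  m(H_1) = -9/4 - (-15/4) = 3/2.
  m(H_2) = -1/2 - (-2) = 3/2.
Summed: m(H) = 3/2 + 3/2 = 3.
So m(A \ H) = 8 - 3 = 5.

5


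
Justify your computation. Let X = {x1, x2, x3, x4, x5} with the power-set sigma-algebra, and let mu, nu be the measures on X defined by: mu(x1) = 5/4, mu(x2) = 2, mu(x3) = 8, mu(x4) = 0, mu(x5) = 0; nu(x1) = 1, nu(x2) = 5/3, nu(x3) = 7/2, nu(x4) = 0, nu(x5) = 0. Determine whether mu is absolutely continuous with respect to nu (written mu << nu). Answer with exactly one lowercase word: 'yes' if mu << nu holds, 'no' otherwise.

mu << nu means: every nu-null measurable set is also mu-null; equivalently, for every atom x, if nu({x}) = 0 then mu({x}) = 0.
Checking each atom:
  x1: nu = 1 > 0 -> no constraint.
  x2: nu = 5/3 > 0 -> no constraint.
  x3: nu = 7/2 > 0 -> no constraint.
  x4: nu = 0, mu = 0 -> consistent with mu << nu.
  x5: nu = 0, mu = 0 -> consistent with mu << nu.
No atom violates the condition. Therefore mu << nu.

yes


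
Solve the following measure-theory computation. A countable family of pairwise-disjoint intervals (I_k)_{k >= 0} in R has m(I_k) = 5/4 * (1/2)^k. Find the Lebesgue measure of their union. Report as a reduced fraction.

By countable additivity of the Lebesgue measure on pairwise disjoint measurable sets,
  m(union_{k >= 0} I_k) = sum_{k >= 0} m(I_k) = sum_{k >= 0} a * r^k,
  with a = 5/4 and r = 1/2.
Since 0 < r = 1/2 < 1, the geometric series converges:
  sum_{k >= 0} a * r^k = a / (1 - r).
  = 5/4 / (1 - 1/2)
  = 5/4 / (1/2)
  = 5/2.

5/2


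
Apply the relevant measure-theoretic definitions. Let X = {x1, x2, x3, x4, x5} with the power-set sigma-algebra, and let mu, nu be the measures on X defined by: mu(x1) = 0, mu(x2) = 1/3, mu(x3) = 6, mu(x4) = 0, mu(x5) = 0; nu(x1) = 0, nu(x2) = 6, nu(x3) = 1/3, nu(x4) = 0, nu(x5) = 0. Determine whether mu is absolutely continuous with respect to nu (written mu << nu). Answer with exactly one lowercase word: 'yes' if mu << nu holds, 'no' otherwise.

mu << nu means: every nu-null measurable set is also mu-null; equivalently, for every atom x, if nu({x}) = 0 then mu({x}) = 0.
Checking each atom:
  x1: nu = 0, mu = 0 -> consistent with mu << nu.
  x2: nu = 6 > 0 -> no constraint.
  x3: nu = 1/3 > 0 -> no constraint.
  x4: nu = 0, mu = 0 -> consistent with mu << nu.
  x5: nu = 0, mu = 0 -> consistent with mu << nu.
No atom violates the condition. Therefore mu << nu.

yes


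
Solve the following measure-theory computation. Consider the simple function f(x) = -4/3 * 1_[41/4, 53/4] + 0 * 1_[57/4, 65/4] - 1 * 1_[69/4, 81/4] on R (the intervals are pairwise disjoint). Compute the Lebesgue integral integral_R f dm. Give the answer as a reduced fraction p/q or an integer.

For a simple function f = sum_i c_i * 1_{A_i} with disjoint A_i,
  integral f dm = sum_i c_i * m(A_i).
Lengths of the A_i:
  m(A_1) = 53/4 - 41/4 = 3.
  m(A_2) = 65/4 - 57/4 = 2.
  m(A_3) = 81/4 - 69/4 = 3.
Contributions c_i * m(A_i):
  (-4/3) * (3) = -4.
  (0) * (2) = 0.
  (-1) * (3) = -3.
Total: -4 + 0 - 3 = -7.

-7


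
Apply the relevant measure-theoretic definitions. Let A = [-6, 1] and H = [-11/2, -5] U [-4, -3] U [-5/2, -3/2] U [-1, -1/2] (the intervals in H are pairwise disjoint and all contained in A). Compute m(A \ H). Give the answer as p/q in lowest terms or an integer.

The ambient interval has length m(A) = 1 - (-6) = 7.
Since the holes are disjoint and sit inside A, by finite additivity
  m(H) = sum_i (b_i - a_i), and m(A \ H) = m(A) - m(H).
Computing the hole measures:
  m(H_1) = -5 - (-11/2) = 1/2.
  m(H_2) = -3 - (-4) = 1.
  m(H_3) = -3/2 - (-5/2) = 1.
  m(H_4) = -1/2 - (-1) = 1/2.
Summed: m(H) = 1/2 + 1 + 1 + 1/2 = 3.
So m(A \ H) = 7 - 3 = 4.

4


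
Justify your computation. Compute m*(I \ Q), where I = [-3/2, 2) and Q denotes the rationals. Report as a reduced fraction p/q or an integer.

The interval I = [-3/2, 2) has m(I) = 2 - (-3/2) = 7/2 (endpoints are measure-zero, so open/closed/half-open agree). Write I = (I cap Q) u (I \ Q). The rationals in I are countable, so m*(I cap Q) = 0 (cover each rational by intervals whose total length is arbitrarily small). By countable subadditivity m*(I) <= m*(I cap Q) + m*(I \ Q), hence m*(I \ Q) >= m(I) = 7/2. The reverse inequality m*(I \ Q) <= m*(I) = 7/2 is trivial since (I \ Q) is a subset of I. Therefore m*(I \ Q) = 7/2.

7/2


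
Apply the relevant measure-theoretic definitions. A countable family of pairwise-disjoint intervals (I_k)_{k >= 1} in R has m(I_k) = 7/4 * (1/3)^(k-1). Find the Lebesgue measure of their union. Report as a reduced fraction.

By countable additivity of the Lebesgue measure on pairwise disjoint measurable sets,
  m(union_{k >= 1} I_k) = sum_{k >= 1} m(I_k) = sum_{k >= 1} a * r^(k-1),
  with a = 7/4 and r = 1/3.
Since 0 < r = 1/3 < 1, the geometric series converges:
  sum_{k >= 1} a * r^(k-1) = a / (1 - r).
  = 7/4 / (1 - 1/3)
  = 7/4 / (2/3)
  = 21/8.

21/8


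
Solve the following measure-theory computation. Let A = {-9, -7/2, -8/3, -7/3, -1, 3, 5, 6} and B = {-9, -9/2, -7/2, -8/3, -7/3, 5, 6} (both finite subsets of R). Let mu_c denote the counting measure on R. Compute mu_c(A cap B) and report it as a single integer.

Counting measure on a finite set equals cardinality. mu_c(A cap B) = |A cap B| (elements appearing in both).
Enumerating the elements of A that also lie in B gives 6 element(s).
So mu_c(A cap B) = 6.

6


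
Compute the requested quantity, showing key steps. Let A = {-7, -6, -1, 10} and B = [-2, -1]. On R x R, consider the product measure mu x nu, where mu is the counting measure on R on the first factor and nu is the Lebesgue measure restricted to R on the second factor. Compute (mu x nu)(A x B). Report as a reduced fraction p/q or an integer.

For a measurable rectangle A x B, the product measure satisfies
  (mu x nu)(A x B) = mu(A) * nu(B).
  mu(A) = 4.
  nu(B) = 1.
  (mu x nu)(A x B) = 4 * 1 = 4.

4


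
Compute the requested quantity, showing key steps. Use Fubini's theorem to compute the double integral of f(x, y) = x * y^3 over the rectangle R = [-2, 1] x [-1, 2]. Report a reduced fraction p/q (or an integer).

f(x, y) is a tensor product of a function of x and a function of y, and both factors are bounded continuous (hence Lebesgue integrable) on the rectangle, so Fubini's theorem applies:
  integral_R f d(m x m) = (integral_a1^b1 x dx) * (integral_a2^b2 y^3 dy).
Inner integral in x: integral_{-2}^{1} x dx = (1^2 - (-2)^2)/2
  = -3/2.
Inner integral in y: integral_{-1}^{2} y^3 dy = (2^4 - (-1)^4)/4
  = 15/4.
Product: (-3/2) * (15/4) = -45/8.

-45/8


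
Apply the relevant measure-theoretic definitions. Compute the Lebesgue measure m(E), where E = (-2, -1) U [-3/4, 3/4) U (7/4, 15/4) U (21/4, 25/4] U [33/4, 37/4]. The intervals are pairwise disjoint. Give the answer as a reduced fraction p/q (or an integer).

For pairwise disjoint intervals, m(union_i I_i) = sum_i m(I_i),
and m is invariant under swapping open/closed endpoints (single points have measure 0).
So m(E) = sum_i (b_i - a_i).
  I_1 has length -1 - (-2) = 1.
  I_2 has length 3/4 - (-3/4) = 3/2.
  I_3 has length 15/4 - 7/4 = 2.
  I_4 has length 25/4 - 21/4 = 1.
  I_5 has length 37/4 - 33/4 = 1.
Summing:
  m(E) = 1 + 3/2 + 2 + 1 + 1 = 13/2.

13/2


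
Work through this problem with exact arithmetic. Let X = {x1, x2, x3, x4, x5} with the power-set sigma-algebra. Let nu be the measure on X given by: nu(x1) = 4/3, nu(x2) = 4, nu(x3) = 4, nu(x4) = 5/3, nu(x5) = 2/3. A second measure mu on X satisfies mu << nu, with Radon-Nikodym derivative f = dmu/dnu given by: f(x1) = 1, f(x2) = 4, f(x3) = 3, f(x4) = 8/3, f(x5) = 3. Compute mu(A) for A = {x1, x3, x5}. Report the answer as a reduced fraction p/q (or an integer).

By the defining property of the Radon-Nikodym derivative, for every measurable set A,
  mu(A) = integral_A f dnu.
Since nu is a discrete measure concentrated on the atoms of X, the integral over A reduces to the sum
  mu(A) = sum_{x in A} f(x) * nu({x}).
Computing each term:
  x1: f(x1) * nu(x1) = 1 * 4/3 = 4/3.
  x3: f(x3) * nu(x3) = 3 * 4 = 12.
  x5: f(x5) * nu(x5) = 3 * 2/3 = 2.
Summing: mu(A) = 4/3 + 12 + 2 = 46/3.

46/3


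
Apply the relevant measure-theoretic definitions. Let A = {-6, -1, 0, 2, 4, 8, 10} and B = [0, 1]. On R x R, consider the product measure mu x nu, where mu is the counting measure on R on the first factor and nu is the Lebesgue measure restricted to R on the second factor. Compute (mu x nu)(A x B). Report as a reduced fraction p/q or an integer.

For a measurable rectangle A x B, the product measure satisfies
  (mu x nu)(A x B) = mu(A) * nu(B).
  mu(A) = 7.
  nu(B) = 1.
  (mu x nu)(A x B) = 7 * 1 = 7.

7


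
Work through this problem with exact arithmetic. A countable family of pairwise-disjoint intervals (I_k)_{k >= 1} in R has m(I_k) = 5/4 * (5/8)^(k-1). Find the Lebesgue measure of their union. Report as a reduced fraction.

By countable additivity of the Lebesgue measure on pairwise disjoint measurable sets,
  m(union_{k >= 1} I_k) = sum_{k >= 1} m(I_k) = sum_{k >= 1} a * r^(k-1),
  with a = 5/4 and r = 5/8.
Since 0 < r = 5/8 < 1, the geometric series converges:
  sum_{k >= 1} a * r^(k-1) = a / (1 - r).
  = 5/4 / (1 - 5/8)
  = 5/4 / (3/8)
  = 10/3.

10/3


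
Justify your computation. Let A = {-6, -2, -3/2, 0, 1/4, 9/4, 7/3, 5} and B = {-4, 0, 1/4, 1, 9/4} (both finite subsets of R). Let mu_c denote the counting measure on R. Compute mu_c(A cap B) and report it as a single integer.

Counting measure on a finite set equals cardinality. mu_c(A cap B) = |A cap B| (elements appearing in both).
Enumerating the elements of A that also lie in B gives 3 element(s).
So mu_c(A cap B) = 3.

3


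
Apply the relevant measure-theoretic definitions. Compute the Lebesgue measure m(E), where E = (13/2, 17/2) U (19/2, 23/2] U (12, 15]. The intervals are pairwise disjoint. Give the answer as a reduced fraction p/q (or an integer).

For pairwise disjoint intervals, m(union_i I_i) = sum_i m(I_i),
and m is invariant under swapping open/closed endpoints (single points have measure 0).
So m(E) = sum_i (b_i - a_i).
  I_1 has length 17/2 - 13/2 = 2.
  I_2 has length 23/2 - 19/2 = 2.
  I_3 has length 15 - 12 = 3.
Summing:
  m(E) = 2 + 2 + 3 = 7.

7


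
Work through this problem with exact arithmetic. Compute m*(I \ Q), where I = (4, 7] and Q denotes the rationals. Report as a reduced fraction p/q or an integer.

The interval I = (4, 7] has m(I) = 7 - 4 = 3 (endpoints are measure-zero, so open/closed/half-open agree). Write I = (I cap Q) u (I \ Q). The rationals in I are countable, so m*(I cap Q) = 0 (cover each rational by intervals whose total length is arbitrarily small). By countable subadditivity m*(I) <= m*(I cap Q) + m*(I \ Q), hence m*(I \ Q) >= m(I) = 3. The reverse inequality m*(I \ Q) <= m*(I) = 3 is trivial since (I \ Q) is a subset of I. Therefore m*(I \ Q) = 3.

3


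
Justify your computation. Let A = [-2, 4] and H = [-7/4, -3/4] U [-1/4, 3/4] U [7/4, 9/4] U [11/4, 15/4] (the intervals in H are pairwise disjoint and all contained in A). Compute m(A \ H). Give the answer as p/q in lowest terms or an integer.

The ambient interval has length m(A) = 4 - (-2) = 6.
Since the holes are disjoint and sit inside A, by finite additivity
  m(H) = sum_i (b_i - a_i), and m(A \ H) = m(A) - m(H).
Computing the hole measures:
  m(H_1) = -3/4 - (-7/4) = 1.
  m(H_2) = 3/4 - (-1/4) = 1.
  m(H_3) = 9/4 - 7/4 = 1/2.
  m(H_4) = 15/4 - 11/4 = 1.
Summed: m(H) = 1 + 1 + 1/2 + 1 = 7/2.
So m(A \ H) = 6 - 7/2 = 5/2.

5/2


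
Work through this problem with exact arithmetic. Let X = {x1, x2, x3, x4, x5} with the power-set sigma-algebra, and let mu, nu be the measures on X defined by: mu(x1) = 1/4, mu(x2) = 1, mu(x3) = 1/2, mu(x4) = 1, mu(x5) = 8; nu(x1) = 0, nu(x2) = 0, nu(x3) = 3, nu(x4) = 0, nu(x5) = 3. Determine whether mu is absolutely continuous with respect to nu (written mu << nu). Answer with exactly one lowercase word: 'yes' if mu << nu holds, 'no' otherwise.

mu << nu means: every nu-null measurable set is also mu-null; equivalently, for every atom x, if nu({x}) = 0 then mu({x}) = 0.
Checking each atom:
  x1: nu = 0, mu = 1/4 > 0 -> violates mu << nu.
  x2: nu = 0, mu = 1 > 0 -> violates mu << nu.
  x3: nu = 3 > 0 -> no constraint.
  x4: nu = 0, mu = 1 > 0 -> violates mu << nu.
  x5: nu = 3 > 0 -> no constraint.
The atom(s) x1, x2, x4 violate the condition (nu = 0 but mu > 0). Therefore mu is NOT absolutely continuous w.r.t. nu.

no


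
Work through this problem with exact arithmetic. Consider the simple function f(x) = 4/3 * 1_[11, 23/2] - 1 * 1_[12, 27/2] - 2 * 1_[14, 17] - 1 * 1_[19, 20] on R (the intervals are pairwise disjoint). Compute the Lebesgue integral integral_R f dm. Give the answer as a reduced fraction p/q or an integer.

For a simple function f = sum_i c_i * 1_{A_i} with disjoint A_i,
  integral f dm = sum_i c_i * m(A_i).
Lengths of the A_i:
  m(A_1) = 23/2 - 11 = 1/2.
  m(A_2) = 27/2 - 12 = 3/2.
  m(A_3) = 17 - 14 = 3.
  m(A_4) = 20 - 19 = 1.
Contributions c_i * m(A_i):
  (4/3) * (1/2) = 2/3.
  (-1) * (3/2) = -3/2.
  (-2) * (3) = -6.
  (-1) * (1) = -1.
Total: 2/3 - 3/2 - 6 - 1 = -47/6.

-47/6


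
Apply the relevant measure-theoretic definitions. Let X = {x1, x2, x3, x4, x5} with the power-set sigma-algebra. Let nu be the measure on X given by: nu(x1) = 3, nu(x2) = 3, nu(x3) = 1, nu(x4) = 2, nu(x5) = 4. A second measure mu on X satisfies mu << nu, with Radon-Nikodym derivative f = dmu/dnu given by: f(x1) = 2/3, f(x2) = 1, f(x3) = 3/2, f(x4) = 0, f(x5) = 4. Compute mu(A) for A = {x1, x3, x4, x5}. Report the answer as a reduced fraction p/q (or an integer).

By the defining property of the Radon-Nikodym derivative, for every measurable set A,
  mu(A) = integral_A f dnu.
Since nu is a discrete measure concentrated on the atoms of X, the integral over A reduces to the sum
  mu(A) = sum_{x in A} f(x) * nu({x}).
Computing each term:
  x1: f(x1) * nu(x1) = 2/3 * 3 = 2.
  x3: f(x3) * nu(x3) = 3/2 * 1 = 3/2.
  x4: f(x4) * nu(x4) = 0 * 2 = 0.
  x5: f(x5) * nu(x5) = 4 * 4 = 16.
Summing: mu(A) = 2 + 3/2 + 0 + 16 = 39/2.

39/2


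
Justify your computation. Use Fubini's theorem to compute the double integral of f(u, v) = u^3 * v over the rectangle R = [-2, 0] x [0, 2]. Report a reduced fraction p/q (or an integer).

f(u, v) is a tensor product of a function of u and a function of v, and both factors are bounded continuous (hence Lebesgue integrable) on the rectangle, so Fubini's theorem applies:
  integral_R f d(m x m) = (integral_a1^b1 u^3 du) * (integral_a2^b2 v dv).
Inner integral in u: integral_{-2}^{0} u^3 du = (0^4 - (-2)^4)/4
  = -4.
Inner integral in v: integral_{0}^{2} v dv = (2^2 - 0^2)/2
  = 2.
Product: (-4) * (2) = -8.

-8


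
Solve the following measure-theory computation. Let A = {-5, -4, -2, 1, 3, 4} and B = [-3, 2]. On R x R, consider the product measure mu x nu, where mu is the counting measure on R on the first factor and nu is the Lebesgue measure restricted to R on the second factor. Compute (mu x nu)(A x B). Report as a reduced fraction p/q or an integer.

For a measurable rectangle A x B, the product measure satisfies
  (mu x nu)(A x B) = mu(A) * nu(B).
  mu(A) = 6.
  nu(B) = 5.
  (mu x nu)(A x B) = 6 * 5 = 30.

30


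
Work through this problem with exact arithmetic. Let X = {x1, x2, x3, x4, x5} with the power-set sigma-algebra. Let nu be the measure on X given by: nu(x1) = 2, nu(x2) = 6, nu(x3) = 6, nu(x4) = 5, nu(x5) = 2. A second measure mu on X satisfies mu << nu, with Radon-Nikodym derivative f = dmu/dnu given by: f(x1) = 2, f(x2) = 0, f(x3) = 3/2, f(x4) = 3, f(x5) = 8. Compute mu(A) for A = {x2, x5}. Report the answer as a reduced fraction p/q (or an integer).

By the defining property of the Radon-Nikodym derivative, for every measurable set A,
  mu(A) = integral_A f dnu.
Since nu is a discrete measure concentrated on the atoms of X, the integral over A reduces to the sum
  mu(A) = sum_{x in A} f(x) * nu({x}).
Computing each term:
  x2: f(x2) * nu(x2) = 0 * 6 = 0.
  x5: f(x5) * nu(x5) = 8 * 2 = 16.
Summing: mu(A) = 0 + 16 = 16.

16


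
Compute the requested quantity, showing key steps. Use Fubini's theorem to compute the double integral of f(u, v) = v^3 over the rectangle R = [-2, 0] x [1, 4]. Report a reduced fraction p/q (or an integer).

f(u, v) is a tensor product of a function of u and a function of v, and both factors are bounded continuous (hence Lebesgue integrable) on the rectangle, so Fubini's theorem applies:
  integral_R f d(m x m) = (integral_a1^b1 1 du) * (integral_a2^b2 v^3 dv).
Inner integral in u: integral_{-2}^{0} 1 du = (0^1 - (-2)^1)/1
  = 2.
Inner integral in v: integral_{1}^{4} v^3 dv = (4^4 - 1^4)/4
  = 255/4.
Product: (2) * (255/4) = 255/2.

255/2


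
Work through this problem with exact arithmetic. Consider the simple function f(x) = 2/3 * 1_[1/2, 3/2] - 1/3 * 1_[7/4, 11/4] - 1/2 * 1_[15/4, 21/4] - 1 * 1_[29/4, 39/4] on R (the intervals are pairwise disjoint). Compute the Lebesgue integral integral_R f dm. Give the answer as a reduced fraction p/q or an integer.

For a simple function f = sum_i c_i * 1_{A_i} with disjoint A_i,
  integral f dm = sum_i c_i * m(A_i).
Lengths of the A_i:
  m(A_1) = 3/2 - 1/2 = 1.
  m(A_2) = 11/4 - 7/4 = 1.
  m(A_3) = 21/4 - 15/4 = 3/2.
  m(A_4) = 39/4 - 29/4 = 5/2.
Contributions c_i * m(A_i):
  (2/3) * (1) = 2/3.
  (-1/3) * (1) = -1/3.
  (-1/2) * (3/2) = -3/4.
  (-1) * (5/2) = -5/2.
Total: 2/3 - 1/3 - 3/4 - 5/2 = -35/12.

-35/12


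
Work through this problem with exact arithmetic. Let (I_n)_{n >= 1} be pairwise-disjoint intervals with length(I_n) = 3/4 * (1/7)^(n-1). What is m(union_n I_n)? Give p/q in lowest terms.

By countable additivity of the Lebesgue measure on pairwise disjoint measurable sets,
  m(union_{n >= 1} I_n) = sum_{n >= 1} m(I_n) = sum_{n >= 1} a * r^(n-1),
  with a = 3/4 and r = 1/7.
Since 0 < r = 1/7 < 1, the geometric series converges:
  sum_{n >= 1} a * r^(n-1) = a / (1 - r).
  = 3/4 / (1 - 1/7)
  = 3/4 / (6/7)
  = 7/8.

7/8


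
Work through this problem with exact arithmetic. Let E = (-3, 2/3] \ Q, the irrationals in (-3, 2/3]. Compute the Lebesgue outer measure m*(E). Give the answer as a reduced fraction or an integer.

The interval I = (-3, 2/3] has m(I) = 2/3 - (-3) = 11/3 (endpoints are measure-zero, so open/closed/half-open agree). Write I = (I cap Q) u (I \ Q). The rationals in I are countable, so m*(I cap Q) = 0 (cover each rational by intervals whose total length is arbitrarily small). By countable subadditivity m*(I) <= m*(I cap Q) + m*(I \ Q), hence m*(I \ Q) >= m(I) = 11/3. The reverse inequality m*(I \ Q) <= m*(I) = 11/3 is trivial since (I \ Q) is a subset of I. Therefore m*(I \ Q) = 11/3.

11/3


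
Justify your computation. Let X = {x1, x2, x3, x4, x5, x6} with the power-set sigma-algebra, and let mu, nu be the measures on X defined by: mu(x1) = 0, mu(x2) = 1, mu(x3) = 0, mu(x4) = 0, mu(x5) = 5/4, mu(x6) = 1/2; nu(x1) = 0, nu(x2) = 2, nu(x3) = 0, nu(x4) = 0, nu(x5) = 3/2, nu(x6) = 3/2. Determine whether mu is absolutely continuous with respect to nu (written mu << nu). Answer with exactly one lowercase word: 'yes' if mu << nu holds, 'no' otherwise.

mu << nu means: every nu-null measurable set is also mu-null; equivalently, for every atom x, if nu({x}) = 0 then mu({x}) = 0.
Checking each atom:
  x1: nu = 0, mu = 0 -> consistent with mu << nu.
  x2: nu = 2 > 0 -> no constraint.
  x3: nu = 0, mu = 0 -> consistent with mu << nu.
  x4: nu = 0, mu = 0 -> consistent with mu << nu.
  x5: nu = 3/2 > 0 -> no constraint.
  x6: nu = 3/2 > 0 -> no constraint.
No atom violates the condition. Therefore mu << nu.

yes


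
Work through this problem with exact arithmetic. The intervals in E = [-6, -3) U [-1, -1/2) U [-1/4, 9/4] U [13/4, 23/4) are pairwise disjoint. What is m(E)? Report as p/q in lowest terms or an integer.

For pairwise disjoint intervals, m(union_i I_i) = sum_i m(I_i),
and m is invariant under swapping open/closed endpoints (single points have measure 0).
So m(E) = sum_i (b_i - a_i).
  I_1 has length -3 - (-6) = 3.
  I_2 has length -1/2 - (-1) = 1/2.
  I_3 has length 9/4 - (-1/4) = 5/2.
  I_4 has length 23/4 - 13/4 = 5/2.
Summing:
  m(E) = 3 + 1/2 + 5/2 + 5/2 = 17/2.

17/2


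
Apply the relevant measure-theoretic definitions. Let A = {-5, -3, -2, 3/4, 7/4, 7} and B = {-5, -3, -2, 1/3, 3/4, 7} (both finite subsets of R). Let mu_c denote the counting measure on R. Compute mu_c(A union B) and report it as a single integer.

Counting measure on a finite set equals cardinality. By inclusion-exclusion, |A union B| = |A| + |B| - |A cap B|.
|A| = 6, |B| = 6, |A cap B| = 5.
So mu_c(A union B) = 6 + 6 - 5 = 7.

7


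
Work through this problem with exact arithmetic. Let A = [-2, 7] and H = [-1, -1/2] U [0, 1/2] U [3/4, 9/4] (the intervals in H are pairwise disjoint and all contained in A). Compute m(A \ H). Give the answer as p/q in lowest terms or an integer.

The ambient interval has length m(A) = 7 - (-2) = 9.
Since the holes are disjoint and sit inside A, by finite additivity
  m(H) = sum_i (b_i - a_i), and m(A \ H) = m(A) - m(H).
Computing the hole measures:
  m(H_1) = -1/2 - (-1) = 1/2.
  m(H_2) = 1/2 - 0 = 1/2.
  m(H_3) = 9/4 - 3/4 = 3/2.
Summed: m(H) = 1/2 + 1/2 + 3/2 = 5/2.
So m(A \ H) = 9 - 5/2 = 13/2.

13/2


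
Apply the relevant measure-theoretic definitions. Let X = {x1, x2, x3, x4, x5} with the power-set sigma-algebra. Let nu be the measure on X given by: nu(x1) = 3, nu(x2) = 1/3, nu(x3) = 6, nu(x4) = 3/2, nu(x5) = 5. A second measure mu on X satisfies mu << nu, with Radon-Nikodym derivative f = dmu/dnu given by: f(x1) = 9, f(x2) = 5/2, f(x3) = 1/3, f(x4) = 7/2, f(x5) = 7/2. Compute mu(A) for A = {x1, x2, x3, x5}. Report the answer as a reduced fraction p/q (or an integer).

By the defining property of the Radon-Nikodym derivative, for every measurable set A,
  mu(A) = integral_A f dnu.
Since nu is a discrete measure concentrated on the atoms of X, the integral over A reduces to the sum
  mu(A) = sum_{x in A} f(x) * nu({x}).
Computing each term:
  x1: f(x1) * nu(x1) = 9 * 3 = 27.
  x2: f(x2) * nu(x2) = 5/2 * 1/3 = 5/6.
  x3: f(x3) * nu(x3) = 1/3 * 6 = 2.
  x5: f(x5) * nu(x5) = 7/2 * 5 = 35/2.
Summing: mu(A) = 27 + 5/6 + 2 + 35/2 = 142/3.

142/3


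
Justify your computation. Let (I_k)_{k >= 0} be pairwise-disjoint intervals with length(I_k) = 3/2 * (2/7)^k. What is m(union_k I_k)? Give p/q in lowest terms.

By countable additivity of the Lebesgue measure on pairwise disjoint measurable sets,
  m(union_{k >= 0} I_k) = sum_{k >= 0} m(I_k) = sum_{k >= 0} a * r^k,
  with a = 3/2 and r = 2/7.
Since 0 < r = 2/7 < 1, the geometric series converges:
  sum_{k >= 0} a * r^k = a / (1 - r).
  = 3/2 / (1 - 2/7)
  = 3/2 / (5/7)
  = 21/10.

21/10


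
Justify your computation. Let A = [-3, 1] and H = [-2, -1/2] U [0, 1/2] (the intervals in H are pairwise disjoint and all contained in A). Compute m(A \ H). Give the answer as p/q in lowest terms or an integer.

The ambient interval has length m(A) = 1 - (-3) = 4.
Since the holes are disjoint and sit inside A, by finite additivity
  m(H) = sum_i (b_i - a_i), and m(A \ H) = m(A) - m(H).
Computing the hole measures:
  m(H_1) = -1/2 - (-2) = 3/2.
  m(H_2) = 1/2 - 0 = 1/2.
Summed: m(H) = 3/2 + 1/2 = 2.
So m(A \ H) = 4 - 2 = 2.

2


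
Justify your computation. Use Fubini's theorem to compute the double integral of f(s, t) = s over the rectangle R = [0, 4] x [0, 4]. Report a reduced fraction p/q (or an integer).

f(s, t) is a tensor product of a function of s and a function of t, and both factors are bounded continuous (hence Lebesgue integrable) on the rectangle, so Fubini's theorem applies:
  integral_R f d(m x m) = (integral_a1^b1 s ds) * (integral_a2^b2 1 dt).
Inner integral in s: integral_{0}^{4} s ds = (4^2 - 0^2)/2
  = 8.
Inner integral in t: integral_{0}^{4} 1 dt = (4^1 - 0^1)/1
  = 4.
Product: (8) * (4) = 32.

32


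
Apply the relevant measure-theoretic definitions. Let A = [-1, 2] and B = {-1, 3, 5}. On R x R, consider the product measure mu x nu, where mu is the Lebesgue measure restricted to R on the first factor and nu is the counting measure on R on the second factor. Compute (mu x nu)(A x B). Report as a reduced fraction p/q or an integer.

For a measurable rectangle A x B, the product measure satisfies
  (mu x nu)(A x B) = mu(A) * nu(B).
  mu(A) = 3.
  nu(B) = 3.
  (mu x nu)(A x B) = 3 * 3 = 9.

9


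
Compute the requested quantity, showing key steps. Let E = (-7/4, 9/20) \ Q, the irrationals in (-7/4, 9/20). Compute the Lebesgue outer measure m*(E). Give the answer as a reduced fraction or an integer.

The interval I = (-7/4, 9/20) has m(I) = 9/20 - (-7/4) = 11/5 (endpoints are measure-zero, so open/closed/half-open agree). Write I = (I cap Q) u (I \ Q). The rationals in I are countable, so m*(I cap Q) = 0 (cover each rational by intervals whose total length is arbitrarily small). By countable subadditivity m*(I) <= m*(I cap Q) + m*(I \ Q), hence m*(I \ Q) >= m(I) = 11/5. The reverse inequality m*(I \ Q) <= m*(I) = 11/5 is trivial since (I \ Q) is a subset of I. Therefore m*(I \ Q) = 11/5.

11/5


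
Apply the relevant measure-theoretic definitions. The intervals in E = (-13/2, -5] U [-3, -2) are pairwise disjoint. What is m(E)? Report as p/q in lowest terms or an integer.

For pairwise disjoint intervals, m(union_i I_i) = sum_i m(I_i),
and m is invariant under swapping open/closed endpoints (single points have measure 0).
So m(E) = sum_i (b_i - a_i).
  I_1 has length -5 - (-13/2) = 3/2.
  I_2 has length -2 - (-3) = 1.
Summing:
  m(E) = 3/2 + 1 = 5/2.

5/2


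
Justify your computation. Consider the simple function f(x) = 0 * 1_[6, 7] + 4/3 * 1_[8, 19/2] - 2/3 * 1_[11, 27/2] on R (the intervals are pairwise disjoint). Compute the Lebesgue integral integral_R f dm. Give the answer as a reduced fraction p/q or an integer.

For a simple function f = sum_i c_i * 1_{A_i} with disjoint A_i,
  integral f dm = sum_i c_i * m(A_i).
Lengths of the A_i:
  m(A_1) = 7 - 6 = 1.
  m(A_2) = 19/2 - 8 = 3/2.
  m(A_3) = 27/2 - 11 = 5/2.
Contributions c_i * m(A_i):
  (0) * (1) = 0.
  (4/3) * (3/2) = 2.
  (-2/3) * (5/2) = -5/3.
Total: 0 + 2 - 5/3 = 1/3.

1/3


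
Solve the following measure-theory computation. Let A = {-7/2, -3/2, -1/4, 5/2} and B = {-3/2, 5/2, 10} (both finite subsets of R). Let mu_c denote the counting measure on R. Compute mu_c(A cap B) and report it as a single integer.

Counting measure on a finite set equals cardinality. mu_c(A cap B) = |A cap B| (elements appearing in both).
Enumerating the elements of A that also lie in B gives 2 element(s).
So mu_c(A cap B) = 2.

2


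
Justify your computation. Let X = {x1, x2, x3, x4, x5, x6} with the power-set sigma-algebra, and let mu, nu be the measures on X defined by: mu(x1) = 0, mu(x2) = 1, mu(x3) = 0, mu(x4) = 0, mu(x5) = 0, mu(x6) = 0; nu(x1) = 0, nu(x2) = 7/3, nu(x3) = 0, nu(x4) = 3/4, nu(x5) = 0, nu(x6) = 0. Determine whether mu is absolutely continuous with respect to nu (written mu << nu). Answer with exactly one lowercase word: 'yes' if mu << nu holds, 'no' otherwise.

mu << nu means: every nu-null measurable set is also mu-null; equivalently, for every atom x, if nu({x}) = 0 then mu({x}) = 0.
Checking each atom:
  x1: nu = 0, mu = 0 -> consistent with mu << nu.
  x2: nu = 7/3 > 0 -> no constraint.
  x3: nu = 0, mu = 0 -> consistent with mu << nu.
  x4: nu = 3/4 > 0 -> no constraint.
  x5: nu = 0, mu = 0 -> consistent with mu << nu.
  x6: nu = 0, mu = 0 -> consistent with mu << nu.
No atom violates the condition. Therefore mu << nu.

yes


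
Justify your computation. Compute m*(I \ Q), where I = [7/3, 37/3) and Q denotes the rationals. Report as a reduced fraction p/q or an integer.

The interval I = [7/3, 37/3) has m(I) = 37/3 - 7/3 = 10 (endpoints are measure-zero, so open/closed/half-open agree). Write I = (I cap Q) u (I \ Q). The rationals in I are countable, so m*(I cap Q) = 0 (cover each rational by intervals whose total length is arbitrarily small). By countable subadditivity m*(I) <= m*(I cap Q) + m*(I \ Q), hence m*(I \ Q) >= m(I) = 10. The reverse inequality m*(I \ Q) <= m*(I) = 10 is trivial since (I \ Q) is a subset of I. Therefore m*(I \ Q) = 10.

10


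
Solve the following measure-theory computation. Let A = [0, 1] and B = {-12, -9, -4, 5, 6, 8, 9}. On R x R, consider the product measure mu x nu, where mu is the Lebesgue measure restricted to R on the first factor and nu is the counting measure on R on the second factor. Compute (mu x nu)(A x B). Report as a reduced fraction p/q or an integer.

For a measurable rectangle A x B, the product measure satisfies
  (mu x nu)(A x B) = mu(A) * nu(B).
  mu(A) = 1.
  nu(B) = 7.
  (mu x nu)(A x B) = 1 * 7 = 7.

7


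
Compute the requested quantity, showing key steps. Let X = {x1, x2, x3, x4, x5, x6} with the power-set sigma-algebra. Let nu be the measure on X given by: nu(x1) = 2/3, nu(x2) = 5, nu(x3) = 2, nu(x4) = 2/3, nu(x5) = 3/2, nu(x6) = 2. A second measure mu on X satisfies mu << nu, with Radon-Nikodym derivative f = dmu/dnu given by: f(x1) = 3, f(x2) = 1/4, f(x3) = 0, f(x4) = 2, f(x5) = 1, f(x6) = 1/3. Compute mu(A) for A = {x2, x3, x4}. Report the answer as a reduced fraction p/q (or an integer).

By the defining property of the Radon-Nikodym derivative, for every measurable set A,
  mu(A) = integral_A f dnu.
Since nu is a discrete measure concentrated on the atoms of X, the integral over A reduces to the sum
  mu(A) = sum_{x in A} f(x) * nu({x}).
Computing each term:
  x2: f(x2) * nu(x2) = 1/4 * 5 = 5/4.
  x3: f(x3) * nu(x3) = 0 * 2 = 0.
  x4: f(x4) * nu(x4) = 2 * 2/3 = 4/3.
Summing: mu(A) = 5/4 + 0 + 4/3 = 31/12.

31/12


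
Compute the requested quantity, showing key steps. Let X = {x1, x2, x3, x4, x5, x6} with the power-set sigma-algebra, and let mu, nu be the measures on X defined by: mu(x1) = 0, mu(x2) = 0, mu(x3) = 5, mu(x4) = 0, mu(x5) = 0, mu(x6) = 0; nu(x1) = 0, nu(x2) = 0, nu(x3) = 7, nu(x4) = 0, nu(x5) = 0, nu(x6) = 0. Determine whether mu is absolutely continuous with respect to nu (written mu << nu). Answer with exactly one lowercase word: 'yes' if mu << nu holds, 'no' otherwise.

mu << nu means: every nu-null measurable set is also mu-null; equivalently, for every atom x, if nu({x}) = 0 then mu({x}) = 0.
Checking each atom:
  x1: nu = 0, mu = 0 -> consistent with mu << nu.
  x2: nu = 0, mu = 0 -> consistent with mu << nu.
  x3: nu = 7 > 0 -> no constraint.
  x4: nu = 0, mu = 0 -> consistent with mu << nu.
  x5: nu = 0, mu = 0 -> consistent with mu << nu.
  x6: nu = 0, mu = 0 -> consistent with mu << nu.
No atom violates the condition. Therefore mu << nu.

yes
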